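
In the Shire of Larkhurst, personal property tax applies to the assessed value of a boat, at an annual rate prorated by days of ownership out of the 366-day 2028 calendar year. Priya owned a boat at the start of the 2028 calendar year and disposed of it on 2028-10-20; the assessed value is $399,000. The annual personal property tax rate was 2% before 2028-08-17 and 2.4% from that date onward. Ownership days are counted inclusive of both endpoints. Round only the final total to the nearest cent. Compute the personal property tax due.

2028-01-01 to 2028-08-16: 229 days at 2% → $399,000 × 2% × 229/366 = $4,992.9508
2028-08-17 to 2028-10-20: 65 days at 2.4% → $399,000 × 2.4% × 65/366 = $1,700.6557
Total = $6,693.6066

$6,693.61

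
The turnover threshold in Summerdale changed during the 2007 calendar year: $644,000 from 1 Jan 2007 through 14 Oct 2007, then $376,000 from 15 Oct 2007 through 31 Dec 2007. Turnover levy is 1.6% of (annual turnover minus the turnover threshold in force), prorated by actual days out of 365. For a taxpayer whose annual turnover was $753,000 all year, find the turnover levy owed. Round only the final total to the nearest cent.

1 Jan – 14 Oct 2007: 287 days, exemption $644,000 → ($753,000 − $644,000) × 1.6% × 287/365 = $1,371.3096
15 Oct – 31 Dec 2007: 78 days, exemption $376,000 → ($753,000 − $376,000) × 1.6% × 78/365 = $1,289.0301
Total = $2,660.3397

$2,660.34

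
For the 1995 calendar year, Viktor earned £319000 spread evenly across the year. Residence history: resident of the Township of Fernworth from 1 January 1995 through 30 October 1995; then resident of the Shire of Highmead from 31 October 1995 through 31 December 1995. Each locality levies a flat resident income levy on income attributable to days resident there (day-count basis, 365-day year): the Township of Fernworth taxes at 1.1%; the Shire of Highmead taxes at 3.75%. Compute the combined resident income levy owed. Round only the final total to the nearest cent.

£4944.94

The Township of Fernworth, 1 January – 30 October 1995: 303 days → £319000 × 1.1% × 303/365 = £2912.9507
The Shire of Highmead, 31 October – 31 December 1995: 62 days → £319000 × 3.75% × 62/365 = £2031.9863
Total = £4944.9370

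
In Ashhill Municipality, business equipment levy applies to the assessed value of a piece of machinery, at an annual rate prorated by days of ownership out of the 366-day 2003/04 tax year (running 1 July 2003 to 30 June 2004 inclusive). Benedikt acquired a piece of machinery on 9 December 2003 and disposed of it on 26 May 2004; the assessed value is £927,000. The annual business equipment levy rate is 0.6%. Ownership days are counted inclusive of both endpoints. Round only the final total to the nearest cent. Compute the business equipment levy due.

Days held (9 December 2003 – 26 May 2004): 170 out of 366
Tax = £927,000 × 0.6% × 170/366 = £2,583.4426

£2,583.44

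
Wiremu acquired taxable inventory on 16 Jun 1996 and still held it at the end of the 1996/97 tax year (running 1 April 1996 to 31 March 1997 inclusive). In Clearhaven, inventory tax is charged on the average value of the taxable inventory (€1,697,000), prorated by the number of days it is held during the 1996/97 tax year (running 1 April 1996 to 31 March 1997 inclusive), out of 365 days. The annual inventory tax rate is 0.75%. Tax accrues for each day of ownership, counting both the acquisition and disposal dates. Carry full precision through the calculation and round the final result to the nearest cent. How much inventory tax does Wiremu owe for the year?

Days held (16 Jun 1996 – 31 Mar 1997): 289 out of 365
Tax = €1,697,000 × 0.75% × 289/365 = €10,077.3904

€10,077.39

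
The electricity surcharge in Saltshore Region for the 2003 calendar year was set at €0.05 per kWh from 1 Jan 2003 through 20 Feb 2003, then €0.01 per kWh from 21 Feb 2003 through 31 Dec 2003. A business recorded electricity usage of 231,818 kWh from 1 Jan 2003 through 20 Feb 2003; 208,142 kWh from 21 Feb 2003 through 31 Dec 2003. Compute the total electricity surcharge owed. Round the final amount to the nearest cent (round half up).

1 Jan – 20 Feb 2003: 231,818 kWh at €0.05/kWh → €11590.90
21 Feb – 31 Dec 2003: 208,142 kWh at €0.01/kWh → €2081.42

€13672.32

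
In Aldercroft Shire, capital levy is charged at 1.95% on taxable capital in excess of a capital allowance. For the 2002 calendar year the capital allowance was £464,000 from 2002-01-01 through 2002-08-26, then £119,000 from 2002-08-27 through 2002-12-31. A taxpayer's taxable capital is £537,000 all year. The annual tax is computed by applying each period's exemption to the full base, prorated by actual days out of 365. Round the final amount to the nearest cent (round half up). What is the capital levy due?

£3,764.30

2002-01-01 to 2002-08-26: 238 days, exemption £464,000 → (£537,000 − £464,000) × 1.95% × 238/365 = £928.2000
2002-08-27 to 2002-12-31: 127 days, exemption £119,000 → (£537,000 − £119,000) × 1.95% × 127/365 = £2,836.1014
Total = £3,764.3014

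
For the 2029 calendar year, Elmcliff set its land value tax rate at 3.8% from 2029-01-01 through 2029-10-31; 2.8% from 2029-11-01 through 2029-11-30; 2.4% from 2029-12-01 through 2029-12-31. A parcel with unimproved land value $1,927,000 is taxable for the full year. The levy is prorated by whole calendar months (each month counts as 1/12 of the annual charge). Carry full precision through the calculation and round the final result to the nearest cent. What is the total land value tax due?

2029-01-01 to 2029-10-31: 10 months at 3.8% → $1,927,000 × 3.8% × 10/12 = $61,021.6667
2029-11-01 to 2029-11-30: 1 month at 2.8% → $1,927,000 × 2.8% × 1/12 = $4,496.3333
2029-12-01 to 2029-12-31: 1 month at 2.4% → $1,927,000 × 2.4% × 1/12 = $3,854.0000
Total = $69,372.0000

$69,372.00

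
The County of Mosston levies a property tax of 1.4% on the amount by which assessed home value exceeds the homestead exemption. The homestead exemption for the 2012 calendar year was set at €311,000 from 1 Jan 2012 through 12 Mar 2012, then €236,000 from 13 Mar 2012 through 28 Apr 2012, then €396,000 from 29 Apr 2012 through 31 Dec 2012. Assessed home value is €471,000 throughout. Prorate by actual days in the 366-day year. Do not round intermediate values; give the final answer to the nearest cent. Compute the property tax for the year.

€1,571.75

1 Jan – 12 Mar 2012: 72 days, exemption €311,000 → (€471,000 − €311,000) × 1.4% × 72/366 = €440.6557
13 Mar – 28 Apr 2012: 47 days, exemption €236,000 → (€471,000 − €236,000) × 1.4% × 47/366 = €422.4863
29 Apr – 31 Dec 2012: 247 days, exemption €396,000 → (€471,000 − €396,000) × 1.4% × 247/366 = €708.6066
Total = €1,571.7486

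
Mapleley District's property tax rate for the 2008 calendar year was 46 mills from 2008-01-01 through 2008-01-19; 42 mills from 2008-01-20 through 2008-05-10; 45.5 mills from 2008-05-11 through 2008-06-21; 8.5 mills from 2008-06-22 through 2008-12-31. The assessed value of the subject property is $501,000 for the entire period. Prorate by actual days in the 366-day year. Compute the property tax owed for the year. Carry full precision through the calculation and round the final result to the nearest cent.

2008-01-01 to 2008-01-19: 19 days at 46 mills → $501,000 × 4.6% × 19/366 = $1,196.3770
2008-01-20 to 2008-05-10: 112 days at 42 mills → $501,000 × 4.2% × 112/366 = $6,439.0820
2008-05-11 to 2008-06-21: 42 days at 45.5 mills → $501,000 × 4.55% × 42/366 = $2,615.8770
2008-06-22 to 2008-12-31: 193 days at 8.5 mills → $501,000 × 0.85% × 193/366 = $2,245.6025
Total = $12,496.9385

$12,496.94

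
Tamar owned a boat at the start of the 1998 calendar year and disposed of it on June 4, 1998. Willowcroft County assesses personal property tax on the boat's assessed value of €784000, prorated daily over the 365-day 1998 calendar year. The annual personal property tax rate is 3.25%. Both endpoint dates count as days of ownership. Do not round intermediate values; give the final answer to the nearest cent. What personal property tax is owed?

€10820.27

Days held (January 1 – June 4, 1998): 155 out of 365
Tax = €784000 × 3.25% × 155/365 = €10820.2740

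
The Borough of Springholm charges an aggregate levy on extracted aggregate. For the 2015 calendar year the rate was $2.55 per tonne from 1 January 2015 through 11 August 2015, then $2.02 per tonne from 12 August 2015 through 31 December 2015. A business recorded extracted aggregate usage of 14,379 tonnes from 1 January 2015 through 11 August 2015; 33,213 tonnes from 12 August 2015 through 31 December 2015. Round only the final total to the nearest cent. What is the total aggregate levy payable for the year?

$103,756.71

1 January – 11 August 2015: 14,379 tonnes at $2.55/tonne → $36,666.45
12 August – 31 December 2015: 33,213 tonnes at $2.02/tonne → $67,090.26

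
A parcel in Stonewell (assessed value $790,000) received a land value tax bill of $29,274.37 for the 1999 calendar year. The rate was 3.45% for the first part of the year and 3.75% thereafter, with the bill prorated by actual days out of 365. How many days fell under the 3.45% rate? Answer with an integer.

54 days

Let d = days at the first rate; then 365 − d days at the second rate.
$790,000 × [3.45%·d + 3.75%·(365−d)] / 365 = $29,274.37
Solving gives d = 54, so the new rate took effect on 24 February 1999.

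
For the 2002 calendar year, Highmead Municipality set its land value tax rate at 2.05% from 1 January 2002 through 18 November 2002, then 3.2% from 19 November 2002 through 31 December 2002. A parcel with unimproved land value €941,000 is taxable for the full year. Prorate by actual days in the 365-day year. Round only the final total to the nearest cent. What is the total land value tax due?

1 January – 18 November 2002: 322 days at 2.05% → €941,000 × 2.05% × 322/365 = €17,017.9205
19 November – 31 December 2002: 43 days at 3.2% → €941,000 × 3.2% × 43/365 = €3,547.4411
Total = €20,565.3616

€20,565.36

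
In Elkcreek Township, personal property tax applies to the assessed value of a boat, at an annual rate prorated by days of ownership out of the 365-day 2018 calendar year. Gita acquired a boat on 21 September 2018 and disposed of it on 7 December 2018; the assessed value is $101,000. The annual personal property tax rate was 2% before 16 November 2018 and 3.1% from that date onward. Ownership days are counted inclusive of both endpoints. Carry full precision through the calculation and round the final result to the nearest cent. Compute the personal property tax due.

$498.64

21 September – 15 November 2018: 56 days at 2% → $101,000 × 2% × 56/365 = $309.9178
16 November – 7 December 2018: 22 days at 3.1% → $101,000 × 3.1% × 22/365 = $188.7178
Total = $498.6356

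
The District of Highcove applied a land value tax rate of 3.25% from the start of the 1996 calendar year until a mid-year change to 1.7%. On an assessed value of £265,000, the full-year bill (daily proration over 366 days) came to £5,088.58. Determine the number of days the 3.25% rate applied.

Let d = days at the first rate; then 366 − d days at the second rate.
£265,000 × [3.25%·d + 1.7%·(366−d)] / 366 = £5,088.58
Solving gives d = 52, so the new rate took effect on February 22, 1996.

52 days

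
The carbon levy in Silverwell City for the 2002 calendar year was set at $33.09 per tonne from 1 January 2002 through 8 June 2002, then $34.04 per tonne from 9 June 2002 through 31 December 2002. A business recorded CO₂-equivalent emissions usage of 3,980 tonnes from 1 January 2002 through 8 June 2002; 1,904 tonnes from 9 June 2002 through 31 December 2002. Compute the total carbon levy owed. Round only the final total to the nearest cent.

$196,510.36

1 January – 8 June 2002: 3,980 tonnes at $33.09/tonne → $131,698.20
9 June – 31 December 2002: 1,904 tonnes at $34.04/tonne → $64,812.16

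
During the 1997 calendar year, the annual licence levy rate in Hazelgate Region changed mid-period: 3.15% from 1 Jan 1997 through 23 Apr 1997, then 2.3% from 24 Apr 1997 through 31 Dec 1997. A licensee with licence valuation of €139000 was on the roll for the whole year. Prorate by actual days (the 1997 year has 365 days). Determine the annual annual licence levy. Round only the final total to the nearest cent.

€3562.78

1 Jan – 23 Apr 1997: 113 days at 3.15% → €139000 × 3.15% × 113/365 = €1355.5356
24 Apr – 31 Dec 1997: 252 days at 2.3% → €139000 × 2.3% × 252/365 = €2207.2438
Total = €3562.7795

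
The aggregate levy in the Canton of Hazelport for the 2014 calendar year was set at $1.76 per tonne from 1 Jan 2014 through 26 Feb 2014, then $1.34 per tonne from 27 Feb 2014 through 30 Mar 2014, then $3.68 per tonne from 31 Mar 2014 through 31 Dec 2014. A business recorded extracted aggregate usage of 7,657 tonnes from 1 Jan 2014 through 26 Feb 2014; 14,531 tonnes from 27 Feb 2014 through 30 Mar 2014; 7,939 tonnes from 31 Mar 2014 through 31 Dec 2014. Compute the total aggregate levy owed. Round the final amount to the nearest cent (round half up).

$62163.38

1 Jan – 26 Feb 2014: 7,657 tonnes at $1.76/tonne → $13476.32
27 Feb – 30 Mar 2014: 14,531 tonnes at $1.34/tonne → $19471.54
31 Mar – 31 Dec 2014: 7,939 tonnes at $3.68/tonne → $29215.52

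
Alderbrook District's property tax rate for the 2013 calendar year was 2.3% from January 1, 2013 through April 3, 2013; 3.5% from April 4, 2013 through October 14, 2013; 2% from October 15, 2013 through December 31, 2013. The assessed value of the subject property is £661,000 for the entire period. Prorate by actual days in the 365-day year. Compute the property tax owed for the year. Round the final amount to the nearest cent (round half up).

January 1 – April 3, 2013: 93 days at 2.3% → £661,000 × 2.3% × 93/365 = £3,873.6411
April 4 – October 14, 2013: 194 days at 3.5% → £661,000 × 3.5% × 194/365 = £12,296.4110
October 15 – December 31, 2013: 78 days at 2% → £661,000 × 2% × 78/365 = £2,825.0959
Total = £18,995.1479

£18,995.15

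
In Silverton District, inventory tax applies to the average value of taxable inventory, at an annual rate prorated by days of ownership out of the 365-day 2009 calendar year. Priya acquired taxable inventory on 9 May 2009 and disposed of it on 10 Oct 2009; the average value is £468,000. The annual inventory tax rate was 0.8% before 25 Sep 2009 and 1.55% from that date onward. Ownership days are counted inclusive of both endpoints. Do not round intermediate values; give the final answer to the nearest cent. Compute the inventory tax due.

£1,743.78

9 May – 24 Sep 2009: 139 days at 0.8% → £468,000 × 0.8% × 139/365 = £1,425.7973
25 Sep – 10 Oct 2009: 16 days at 1.55% → £468,000 × 1.55% × 16/365 = £317.9836
Total = £1,743.7808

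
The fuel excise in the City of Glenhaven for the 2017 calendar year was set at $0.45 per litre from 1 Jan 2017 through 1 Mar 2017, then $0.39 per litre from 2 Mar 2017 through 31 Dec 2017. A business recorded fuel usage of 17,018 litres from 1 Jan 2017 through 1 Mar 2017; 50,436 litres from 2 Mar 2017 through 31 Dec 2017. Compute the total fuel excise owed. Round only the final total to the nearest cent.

$27,328.14

1 Jan – 1 Mar 2017: 17,018 litres at $0.45/litre → $7,658.10
2 Mar – 31 Dec 2017: 50,436 litres at $0.39/litre → $19,670.04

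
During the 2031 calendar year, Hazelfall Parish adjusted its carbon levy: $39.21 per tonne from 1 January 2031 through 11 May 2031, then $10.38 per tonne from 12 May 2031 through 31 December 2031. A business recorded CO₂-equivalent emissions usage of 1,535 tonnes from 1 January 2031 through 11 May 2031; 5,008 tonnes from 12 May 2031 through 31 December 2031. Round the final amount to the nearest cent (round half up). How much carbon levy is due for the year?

1 January – 11 May 2031: 1,535 tonnes at $39.21/tonne → $60187.35
12 May – 31 December 2031: 5,008 tonnes at $10.38/tonne → $51983.04

$112170.39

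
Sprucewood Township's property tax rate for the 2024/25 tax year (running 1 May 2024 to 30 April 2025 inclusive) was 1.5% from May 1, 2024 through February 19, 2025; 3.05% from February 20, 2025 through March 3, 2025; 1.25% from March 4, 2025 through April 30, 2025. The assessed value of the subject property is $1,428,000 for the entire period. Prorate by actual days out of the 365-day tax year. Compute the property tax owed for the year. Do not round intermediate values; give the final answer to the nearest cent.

May 1, 2024 – February 19, 2025: 295 days at 1.5% → $1,428,000 × 1.5% × 295/365 = $17,312.0548
February 20 – March 3, 2025: 12 days at 3.05% → $1,428,000 × 3.05% × 12/365 = $1,431.9123
March 4 – April 30, 2025: 58 days at 1.25% → $1,428,000 × 1.25% × 58/365 = $2,836.4384
Total = $21,580.4055

$21,580.41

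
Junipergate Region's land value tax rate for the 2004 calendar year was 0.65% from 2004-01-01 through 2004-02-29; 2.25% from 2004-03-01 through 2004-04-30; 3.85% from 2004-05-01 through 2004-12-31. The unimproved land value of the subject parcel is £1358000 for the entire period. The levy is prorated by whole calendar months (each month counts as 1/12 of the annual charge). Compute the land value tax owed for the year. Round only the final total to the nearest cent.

2004-01-01 to 2004-02-29: 2 months at 0.65% → £1358000 × 0.65% × 2/12 = £1471.1667
2004-03-01 to 2004-04-30: 2 months at 2.25% → £1358000 × 2.25% × 2/12 = £5092.5000
2004-05-01 to 2004-12-31: 8 months at 3.85% → £1358000 × 3.85% × 8/12 = £34855.3333
Total = £41419.0000

£41419.00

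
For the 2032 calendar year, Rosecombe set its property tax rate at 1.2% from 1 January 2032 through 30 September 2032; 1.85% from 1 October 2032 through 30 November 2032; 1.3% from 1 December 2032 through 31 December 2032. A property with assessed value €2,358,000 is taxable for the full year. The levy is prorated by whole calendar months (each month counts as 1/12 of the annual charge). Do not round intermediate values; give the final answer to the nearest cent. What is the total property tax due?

€31,047.00

1 January – 30 September 2032: 9 months at 1.2% → €2,358,000 × 1.2% × 9/12 = €21,222.0000
1 October – 30 November 2032: 2 months at 1.85% → €2,358,000 × 1.85% × 2/12 = €7,270.5000
1 December – 31 December 2032: 1 month at 1.3% → €2,358,000 × 1.3% × 1/12 = €2,554.5000
Total = €31,047.0000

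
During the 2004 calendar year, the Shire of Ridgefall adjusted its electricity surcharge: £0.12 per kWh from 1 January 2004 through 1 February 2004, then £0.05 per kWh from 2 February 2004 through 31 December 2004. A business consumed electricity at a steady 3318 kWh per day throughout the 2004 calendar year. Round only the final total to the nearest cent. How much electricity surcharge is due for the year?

1 January – 1 February 2004: 32 days × 3318 kWh/day = 106,176 kWh at £0.12/kWh → £12741.12
2 February – 31 December 2004: 334 days × 3318 kWh/day = 1,108,212 kWh at £0.05/kWh → £55410.60

£68151.72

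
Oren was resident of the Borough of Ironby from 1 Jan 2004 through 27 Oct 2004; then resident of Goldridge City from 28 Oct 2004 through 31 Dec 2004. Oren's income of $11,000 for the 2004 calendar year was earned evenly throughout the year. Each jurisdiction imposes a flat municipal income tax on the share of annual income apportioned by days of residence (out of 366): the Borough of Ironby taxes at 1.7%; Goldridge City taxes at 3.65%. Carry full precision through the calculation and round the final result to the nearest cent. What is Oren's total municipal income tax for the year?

$225.09

The Borough of Ironby, 1 Jan – 27 Oct 2004: 301 days → $11,000 × 1.7% × 301/366 = $153.7896
Goldridge City, 28 Oct – 31 Dec 2004: 65 days → $11,000 × 3.65% × 65/366 = $71.3046
Total = $225.0943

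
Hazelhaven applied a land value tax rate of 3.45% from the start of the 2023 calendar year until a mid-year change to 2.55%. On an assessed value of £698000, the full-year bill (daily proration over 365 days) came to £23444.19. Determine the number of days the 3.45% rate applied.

Let d = days at the first rate; then 365 − d days at the second rate.
£698000 × [3.45%·d + 2.55%·(365−d)] / 365 = £23444.19
Solving gives d = 328, so the new rate took effect on November 25, 2023.

328 days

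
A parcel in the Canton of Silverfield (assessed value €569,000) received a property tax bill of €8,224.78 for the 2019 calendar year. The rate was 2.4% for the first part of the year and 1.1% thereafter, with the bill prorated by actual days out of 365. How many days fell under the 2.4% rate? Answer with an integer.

97 days

Let d = days at the first rate; then 365 − d days at the second rate.
€569,000 × [2.4%·d + 1.1%·(365−d)] / 365 = €8,224.78
Solving gives d = 97, so the new rate took effect on April 8, 2019.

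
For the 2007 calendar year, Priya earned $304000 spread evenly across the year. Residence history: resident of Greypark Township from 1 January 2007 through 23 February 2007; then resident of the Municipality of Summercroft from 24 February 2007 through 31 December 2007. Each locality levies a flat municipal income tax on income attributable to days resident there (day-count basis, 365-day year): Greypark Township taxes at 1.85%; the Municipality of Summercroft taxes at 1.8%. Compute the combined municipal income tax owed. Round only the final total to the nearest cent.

Greypark Township, 1 January – 23 February 2007: 54 days → $304000 × 1.85% × 54/365 = $832.0438
The Municipality of Summercroft, 24 February – 31 December 2007: 311 days → $304000 × 1.8% × 311/365 = $4662.4438
Total = $5494.4877

$5494.49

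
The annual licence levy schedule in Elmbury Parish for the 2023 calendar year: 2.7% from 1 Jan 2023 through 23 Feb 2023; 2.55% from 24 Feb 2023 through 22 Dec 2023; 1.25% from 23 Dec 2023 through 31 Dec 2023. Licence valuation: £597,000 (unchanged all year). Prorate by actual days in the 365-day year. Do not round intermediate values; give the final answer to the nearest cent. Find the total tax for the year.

1 Jan – 23 Feb 2023: 54 days at 2.7% → £597,000 × 2.7% × 54/365 = £2,384.7288
24 Feb – 22 Dec 2023: 302 days at 2.55% → £597,000 × 2.55% × 302/365 = £12,595.8822
23 Dec – 31 Dec 2023: 9 days at 1.25% → £597,000 × 1.25% × 9/365 = £184.0068
Total = £15,164.6178

£15,164.62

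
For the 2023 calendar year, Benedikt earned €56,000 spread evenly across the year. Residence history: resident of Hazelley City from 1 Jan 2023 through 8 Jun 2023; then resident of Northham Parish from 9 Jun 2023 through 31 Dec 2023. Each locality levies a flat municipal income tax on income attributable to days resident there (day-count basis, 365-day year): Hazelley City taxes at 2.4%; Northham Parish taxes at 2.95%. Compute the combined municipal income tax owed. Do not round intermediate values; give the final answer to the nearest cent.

€1,517.83

Hazelley City, 1 Jan – 8 Jun 2023: 159 days → €56,000 × 2.4% × 159/365 = €585.4685
Northham Parish, 9 Jun – 31 Dec 2023: 206 days → €56,000 × 2.95% × 206/365 = €932.3616
Total = €1,517.8301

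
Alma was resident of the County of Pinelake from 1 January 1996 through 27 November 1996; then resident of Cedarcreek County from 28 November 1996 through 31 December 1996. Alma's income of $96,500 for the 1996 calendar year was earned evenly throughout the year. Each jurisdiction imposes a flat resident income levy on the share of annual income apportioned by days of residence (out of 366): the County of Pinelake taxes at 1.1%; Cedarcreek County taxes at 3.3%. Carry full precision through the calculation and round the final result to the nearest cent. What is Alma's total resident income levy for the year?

The County of Pinelake, 1 January – 27 November 1996: 332 days → $96,500 × 1.1% × 332/366 = $962.8907
Cedarcreek County, 28 November – 31 December 1996: 34 days → $96,500 × 3.3% × 34/366 = $295.8279
Total = $1,258.7186

$1,258.72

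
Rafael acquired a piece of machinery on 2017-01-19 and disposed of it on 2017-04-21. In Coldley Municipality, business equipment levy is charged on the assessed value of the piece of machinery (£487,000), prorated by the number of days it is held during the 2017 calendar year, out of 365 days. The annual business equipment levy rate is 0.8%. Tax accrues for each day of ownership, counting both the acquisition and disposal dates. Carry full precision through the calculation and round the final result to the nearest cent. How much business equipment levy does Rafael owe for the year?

£992.68

Days held (2017-01-19 to 2017-04-21): 93 out of 365
Tax = £487,000 × 0.8% × 93/365 = £992.6795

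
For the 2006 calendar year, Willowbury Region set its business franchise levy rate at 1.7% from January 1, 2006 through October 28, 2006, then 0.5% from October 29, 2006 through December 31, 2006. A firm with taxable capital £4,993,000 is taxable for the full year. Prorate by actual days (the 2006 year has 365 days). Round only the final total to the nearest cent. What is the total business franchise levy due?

£74,375.18

January 1 – October 28, 2006: 301 days at 1.7% → £4,993,000 × 1.7% × 301/365 = £69,997.7562
October 29 – December 31, 2006: 64 days at 0.5% → £4,993,000 × 0.5% × 64/365 = £4,377.4247
Total = £74,375.1808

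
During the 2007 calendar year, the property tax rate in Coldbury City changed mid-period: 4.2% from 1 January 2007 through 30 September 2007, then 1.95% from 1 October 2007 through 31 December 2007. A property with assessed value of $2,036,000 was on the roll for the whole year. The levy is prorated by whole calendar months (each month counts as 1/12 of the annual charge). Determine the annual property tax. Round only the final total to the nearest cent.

$74,059.50

1 January – 30 September 2007: 9 months at 4.2% → $2,036,000 × 4.2% × 9/12 = $64,134.0000
1 October – 31 December 2007: 3 months at 1.95% → $2,036,000 × 1.95% × 3/12 = $9,925.5000
Total = $74,059.5000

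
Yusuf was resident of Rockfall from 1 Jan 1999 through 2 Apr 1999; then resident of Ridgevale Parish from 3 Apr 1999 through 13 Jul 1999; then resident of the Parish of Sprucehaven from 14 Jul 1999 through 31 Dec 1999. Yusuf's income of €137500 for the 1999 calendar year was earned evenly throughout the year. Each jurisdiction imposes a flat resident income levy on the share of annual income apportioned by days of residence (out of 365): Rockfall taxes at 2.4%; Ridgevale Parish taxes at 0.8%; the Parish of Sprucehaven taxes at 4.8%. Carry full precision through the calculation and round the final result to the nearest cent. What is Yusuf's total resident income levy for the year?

Rockfall, 1 Jan – 2 Apr 1999: 92 days → €137500 × 2.4% × 92/365 = €831.7808
Ridgevale Parish, 3 Apr – 13 Jul 1999: 102 days → €137500 × 0.8% × 102/365 = €307.3973
The Parish of Sprucehaven, 14 Jul – 31 Dec 1999: 171 days → €137500 × 4.8% × 171/365 = €3092.0548
Total = €4231.2329

€4231.23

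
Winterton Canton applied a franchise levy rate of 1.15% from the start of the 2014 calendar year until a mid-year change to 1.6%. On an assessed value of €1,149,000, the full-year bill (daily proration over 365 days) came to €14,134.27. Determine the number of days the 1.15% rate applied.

300 days

Let d = days at the first rate; then 365 − d days at the second rate.
€1,149,000 × [1.15%·d + 1.6%·(365−d)] / 365 = €14,134.27
Solving gives d = 300, so the new rate took effect on October 28, 2014.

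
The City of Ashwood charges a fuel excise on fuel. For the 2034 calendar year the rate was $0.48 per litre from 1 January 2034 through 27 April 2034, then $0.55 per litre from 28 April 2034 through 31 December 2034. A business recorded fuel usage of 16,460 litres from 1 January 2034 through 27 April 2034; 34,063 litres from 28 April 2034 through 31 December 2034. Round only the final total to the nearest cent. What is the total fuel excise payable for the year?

$26,635.45

1 January – 27 April 2034: 16,460 litres at $0.48/litre → $7,900.80
28 April – 31 December 2034: 34,063 litres at $0.55/litre → $18,734.65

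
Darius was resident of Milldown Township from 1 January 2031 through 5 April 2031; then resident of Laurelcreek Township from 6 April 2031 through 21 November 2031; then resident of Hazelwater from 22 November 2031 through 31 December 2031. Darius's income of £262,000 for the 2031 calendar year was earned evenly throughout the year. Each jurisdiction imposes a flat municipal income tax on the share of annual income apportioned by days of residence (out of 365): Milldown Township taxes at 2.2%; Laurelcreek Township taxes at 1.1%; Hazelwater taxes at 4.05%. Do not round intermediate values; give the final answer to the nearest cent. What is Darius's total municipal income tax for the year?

£4,479.12

Milldown Township, 1 January – 5 April 2031: 95 days → £262,000 × 2.2% × 95/365 = £1,500.2192
Laurelcreek Township, 6 April – 21 November 2031: 230 days → £262,000 × 1.1% × 230/365 = £1,816.0548
Hazelwater, 22 November – 31 December 2031: 40 days → £262,000 × 4.05% × 40/365 = £1,162.8493
Total = £4,479.1233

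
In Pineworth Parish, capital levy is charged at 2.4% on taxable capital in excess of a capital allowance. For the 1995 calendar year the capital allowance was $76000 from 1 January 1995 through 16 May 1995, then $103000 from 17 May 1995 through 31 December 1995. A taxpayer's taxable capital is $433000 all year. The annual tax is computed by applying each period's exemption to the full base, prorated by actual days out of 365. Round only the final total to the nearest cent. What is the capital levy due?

1 January – 16 May 1995: 136 days, exemption $76000 → ($433000 − $76000) × 2.4% × 136/365 = $3192.4603
17 May – 31 December 1995: 229 days, exemption $103000 → ($433000 − $103000) × 2.4% × 229/365 = $4968.9863
Total = $8161.4466

$8161.45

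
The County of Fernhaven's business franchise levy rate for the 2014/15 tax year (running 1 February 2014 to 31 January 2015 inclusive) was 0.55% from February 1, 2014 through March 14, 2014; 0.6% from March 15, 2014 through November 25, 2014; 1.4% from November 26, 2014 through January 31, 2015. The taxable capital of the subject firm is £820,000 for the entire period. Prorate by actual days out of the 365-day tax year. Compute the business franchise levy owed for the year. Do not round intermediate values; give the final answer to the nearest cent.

February 1 – March 14, 2014: 42 days at 0.55% → £820,000 × 0.55% × 42/365 = £518.9589
March 15 – November 25, 2014: 256 days at 0.6% → £820,000 × 0.6% × 256/365 = £3,450.7397
November 26, 2014 – January 31, 2015: 67 days at 1.4% → £820,000 × 1.4% × 67/365 = £2,107.2877
Total = £6,076.9863

£6,076.99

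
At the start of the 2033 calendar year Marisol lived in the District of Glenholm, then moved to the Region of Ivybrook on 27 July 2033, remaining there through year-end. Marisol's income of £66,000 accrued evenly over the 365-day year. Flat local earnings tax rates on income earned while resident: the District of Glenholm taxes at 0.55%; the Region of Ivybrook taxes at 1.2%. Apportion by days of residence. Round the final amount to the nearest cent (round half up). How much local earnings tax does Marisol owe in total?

£548.70

The District of Glenholm, 1 January – 26 July 2033: 207 days → £66,000 × 0.55% × 207/365 = £205.8658
The Region of Ivybrook, 27 July – 31 December 2033: 158 days → £66,000 × 1.2% × 158/365 = £342.8384
Total = £548.7041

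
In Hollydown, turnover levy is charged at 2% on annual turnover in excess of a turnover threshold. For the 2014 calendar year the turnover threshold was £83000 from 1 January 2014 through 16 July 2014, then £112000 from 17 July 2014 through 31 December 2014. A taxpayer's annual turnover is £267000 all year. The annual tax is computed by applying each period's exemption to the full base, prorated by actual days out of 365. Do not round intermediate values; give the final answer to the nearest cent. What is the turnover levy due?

1 January – 16 July 2014: 197 days, exemption £83000 → (£267000 − £83000) × 2% × 197/365 = £1986.1918
17 July – 31 December 2014: 168 days, exemption £112000 → (£267000 − £112000) × 2% × 168/365 = £1426.8493
Total = £3413.0411

£3413.04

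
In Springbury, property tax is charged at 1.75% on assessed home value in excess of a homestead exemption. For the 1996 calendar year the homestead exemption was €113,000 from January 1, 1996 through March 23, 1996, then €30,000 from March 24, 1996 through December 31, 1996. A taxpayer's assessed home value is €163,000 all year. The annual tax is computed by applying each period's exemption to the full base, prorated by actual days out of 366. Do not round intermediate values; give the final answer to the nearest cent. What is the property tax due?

January 1 – March 23, 1996: 83 days, exemption €113,000 → (€163,000 − €113,000) × 1.75% × 83/366 = €198.4290
March 24 – December 31, 1996: 283 days, exemption €30,000 → (€163,000 − €30,000) × 1.75% × 283/366 = €1,799.6790
Total = €1,998.1079

€1,998.11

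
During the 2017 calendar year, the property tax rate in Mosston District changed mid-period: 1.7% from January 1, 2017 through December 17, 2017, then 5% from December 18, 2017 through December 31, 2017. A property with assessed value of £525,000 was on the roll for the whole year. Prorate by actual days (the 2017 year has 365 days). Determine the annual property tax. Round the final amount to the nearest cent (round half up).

January 1 – December 17, 2017: 351 days at 1.7% → £525,000 × 1.7% × 351/365 = £8,582.6712
December 18 – December 31, 2017: 14 days at 5% → £525,000 × 5% × 14/365 = £1,006.8493
Total = £9,589.5205

£9,589.52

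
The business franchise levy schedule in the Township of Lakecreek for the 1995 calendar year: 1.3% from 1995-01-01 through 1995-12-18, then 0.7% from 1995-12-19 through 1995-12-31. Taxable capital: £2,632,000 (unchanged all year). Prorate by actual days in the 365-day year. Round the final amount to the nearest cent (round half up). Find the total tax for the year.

£33,653.55

1995-01-01 to 1995-12-18: 352 days at 1.3% → £2,632,000 × 1.3% × 352/365 = £32,997.3479
1995-12-19 to 1995-12-31: 13 days at 0.7% → £2,632,000 × 0.7% × 13/365 = £656.1973
Total = £33,653.5452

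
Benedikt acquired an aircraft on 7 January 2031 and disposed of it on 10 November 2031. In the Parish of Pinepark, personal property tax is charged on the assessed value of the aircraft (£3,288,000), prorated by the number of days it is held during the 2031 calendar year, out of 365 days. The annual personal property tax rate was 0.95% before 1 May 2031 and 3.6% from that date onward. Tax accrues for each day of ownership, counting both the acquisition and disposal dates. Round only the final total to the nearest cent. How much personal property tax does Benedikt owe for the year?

£72,669.30

7 January – 30 April 2031: 114 days at 0.95% → £3,288,000 × 0.95% × 114/365 = £9,755.9014
1 May – 10 November 2031: 194 days at 3.6% → £3,288,000 × 3.6% × 194/365 = £62,913.4027
Total = £72,669.3041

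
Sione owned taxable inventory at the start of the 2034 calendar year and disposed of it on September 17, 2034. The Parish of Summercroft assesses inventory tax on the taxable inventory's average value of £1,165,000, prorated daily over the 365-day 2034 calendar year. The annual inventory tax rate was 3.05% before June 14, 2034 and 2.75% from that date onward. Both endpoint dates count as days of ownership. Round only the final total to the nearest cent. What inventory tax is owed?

January 1 – June 13, 2034: 164 days at 3.05% → £1,165,000 × 3.05% × 164/365 = £15,965.2877
June 14 – September 17, 2034: 96 days at 2.75% → £1,165,000 × 2.75% × 96/365 = £8,426.3014
Total = £24,391.5890

£24,391.59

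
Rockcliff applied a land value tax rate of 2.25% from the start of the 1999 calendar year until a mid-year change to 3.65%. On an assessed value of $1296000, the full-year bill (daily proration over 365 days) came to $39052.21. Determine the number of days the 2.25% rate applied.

166 days

Let d = days at the first rate; then 365 − d days at the second rate.
$1296000 × [2.25%·d + 3.65%·(365−d)] / 365 = $39052.21
Solving gives d = 166, so the new rate took effect on 16 Jun 1999.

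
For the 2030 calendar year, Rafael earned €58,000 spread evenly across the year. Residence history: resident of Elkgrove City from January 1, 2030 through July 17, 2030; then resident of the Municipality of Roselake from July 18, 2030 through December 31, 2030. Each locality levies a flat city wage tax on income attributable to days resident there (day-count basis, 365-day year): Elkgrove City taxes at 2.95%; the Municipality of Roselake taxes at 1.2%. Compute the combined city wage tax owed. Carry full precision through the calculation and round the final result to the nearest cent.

€1,246.60

Elkgrove City, January 1 – July 17, 2030: 198 days → €58,000 × 2.95% × 198/365 = €928.1589
The Municipality of Roselake, July 18 – December 31, 2030: 167 days → €58,000 × 1.2% × 167/365 = €318.4438
Total = €1,246.6027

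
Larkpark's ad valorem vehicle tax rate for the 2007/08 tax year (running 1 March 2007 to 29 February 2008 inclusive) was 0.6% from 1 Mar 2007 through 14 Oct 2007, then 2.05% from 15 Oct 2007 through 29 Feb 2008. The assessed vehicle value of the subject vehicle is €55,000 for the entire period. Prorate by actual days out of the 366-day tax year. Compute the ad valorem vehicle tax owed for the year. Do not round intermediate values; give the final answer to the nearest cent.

€630.70

1 Mar – 14 Oct 2007: 228 days at 0.6% → €55,000 × 0.6% × 228/366 = €205.5738
15 Oct 2007 – 29 Feb 2008: 138 days at 2.05% → €55,000 × 2.05% × 138/366 = €425.1230
Total = €630.6967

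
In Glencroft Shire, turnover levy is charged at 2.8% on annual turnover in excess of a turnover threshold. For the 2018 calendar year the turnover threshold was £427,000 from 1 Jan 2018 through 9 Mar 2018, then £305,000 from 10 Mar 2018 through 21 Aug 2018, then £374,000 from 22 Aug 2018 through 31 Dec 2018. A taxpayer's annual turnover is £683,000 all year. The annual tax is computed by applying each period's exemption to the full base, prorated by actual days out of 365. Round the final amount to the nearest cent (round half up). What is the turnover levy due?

£9,248.90

1 Jan – 9 Mar 2018: 68 days, exemption £427,000 → (£683,000 − £427,000) × 2.8% × 68/365 = £1,335.4082
10 Mar – 21 Aug 2018: 165 days, exemption £305,000 → (£683,000 − £305,000) × 2.8% × 165/365 = £4,784.5479
22 Aug – 31 Dec 2018: 132 days, exemption £374,000 → (£683,000 − £374,000) × 2.8% × 132/365 = £3,128.9425
Total = £9,248.8986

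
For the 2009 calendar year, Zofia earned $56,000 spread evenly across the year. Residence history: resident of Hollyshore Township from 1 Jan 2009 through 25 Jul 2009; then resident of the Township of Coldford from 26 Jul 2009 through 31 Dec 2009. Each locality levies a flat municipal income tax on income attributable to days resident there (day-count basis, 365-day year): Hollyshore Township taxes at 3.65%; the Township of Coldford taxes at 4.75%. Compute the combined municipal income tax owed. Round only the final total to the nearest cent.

$2,312.34

Hollyshore Township, 1 Jan – 25 Jul 2009: 206 days → $56,000 × 3.65% × 206/365 = $1,153.6000
The Township of Coldford, 26 Jul – 31 Dec 2009: 159 days → $56,000 × 4.75% × 159/365 = $1,158.7397
Total = $2,312.3397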